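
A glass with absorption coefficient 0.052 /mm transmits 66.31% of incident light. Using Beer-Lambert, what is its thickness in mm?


Rearrange T = exp(-alpha * thickness):
  thickness = -ln(T) / alpha
  T = 66.31/100 = 0.6631
  ln(T) = -0.41083
  -ln(T) = 0.41083
  thickness = 0.41083 / 0.052 = 7.9 mm

7.9 mm


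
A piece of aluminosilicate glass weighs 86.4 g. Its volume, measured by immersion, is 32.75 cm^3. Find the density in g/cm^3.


Use the definition of density:
  rho = mass / volume
  rho = 86.4 / 32.75 = 2.638 g/cm^3

2.638 g/cm^3


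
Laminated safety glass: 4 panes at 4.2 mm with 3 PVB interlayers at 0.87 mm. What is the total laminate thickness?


Total thickness = glass contribution + PVB contribution
  Glass: 4 * 4.2 = 16.8 mm
  PVB: 3 * 0.87 = 2.61 mm
  Total = 16.8 + 2.61 = 19.41 mm

19.41 mm


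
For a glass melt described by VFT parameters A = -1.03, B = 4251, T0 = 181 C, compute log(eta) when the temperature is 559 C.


VFT equation: log(eta) = A + B / (T - T0)
  T - T0 = 559 - 181 = 378
  B / (T - T0) = 4251 / 378 = 11.246
  log(eta) = -1.03 + 11.246 = 10.216

10.216


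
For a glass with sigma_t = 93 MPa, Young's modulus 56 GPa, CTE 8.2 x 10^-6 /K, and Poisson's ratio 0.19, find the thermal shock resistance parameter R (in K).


Thermal shock resistance: R = sigma * (1 - nu) / (E * alpha)
  Numerator = 93 * (1 - 0.19) = 75.33
  Denominator = 56 * 1000 * (8.2 x 10^-6) = 0.4592
  R = 75.33 / 0.4592 = 164.0 K

164.0 K


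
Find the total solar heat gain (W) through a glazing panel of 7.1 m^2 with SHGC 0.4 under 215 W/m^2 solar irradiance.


Solar heat gain: Q = Area * SHGC * Irradiance
  Q = 7.1 * 0.4 * 215 = 610.6 W

610.6 W


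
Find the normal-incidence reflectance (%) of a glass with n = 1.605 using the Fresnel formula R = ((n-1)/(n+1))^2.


Fresnel reflectance at normal incidence:
  R = ((n - 1)/(n + 1))^2
  (n - 1)/(n + 1) = (1.605 - 1)/(1.605 + 1) = 0.232246
  R = 0.232246^2 = 0.0539382
  R(%) = 0.0539382 * 100 = 5.394%

5.394%


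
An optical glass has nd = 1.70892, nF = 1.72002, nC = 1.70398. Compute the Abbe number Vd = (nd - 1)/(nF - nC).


Abbe number formula: Vd = (nd - 1) / (nF - nC)
  nd - 1 = 1.70892 - 1 = 0.70892
  nF - nC = 1.72002 - 1.70398 = 0.01604
  Vd = 0.70892 / 0.01604 = 44.2

44.2


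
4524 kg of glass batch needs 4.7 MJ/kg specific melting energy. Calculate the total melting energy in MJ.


Total energy = mass * specific energy
  E = 4524 * 4.7 = 21262.8 MJ

21262.8 MJ


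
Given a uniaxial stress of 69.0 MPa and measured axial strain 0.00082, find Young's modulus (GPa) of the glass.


Young's modulus: E = stress / strain
  E = 69.0 MPa / 0.00082 = 84146.34 MPa
Convert to GPa: 84146.34 / 1000 = 84.15 GPa

84.15 GPa


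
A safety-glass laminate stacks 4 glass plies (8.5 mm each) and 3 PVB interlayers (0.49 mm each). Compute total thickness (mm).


Total thickness = glass contribution + PVB contribution
  Glass: 4 * 8.5 = 34.0 mm
  PVB: 3 * 0.49 = 1.47 mm
  Total = 34.0 + 1.47 = 35.47 mm

35.47 mm


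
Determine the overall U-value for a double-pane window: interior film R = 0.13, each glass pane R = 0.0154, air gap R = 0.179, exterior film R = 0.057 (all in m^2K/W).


Total thermal resistance (series):
  R_total = R_in + R_glass + R_air + R_glass + R_out
  R_total = 0.13 + 0.0154 + 0.179 + 0.0154 + 0.057 = 0.3968 m^2K/W
U-value = 1 / R_total = 1 / 0.3968 = 2.52 W/m^2K

2.52 W/m^2K


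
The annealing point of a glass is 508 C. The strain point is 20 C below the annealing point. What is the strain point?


Strain point = annealing point - difference:
  T_strain = 508 - 20 = 488 C

488 C


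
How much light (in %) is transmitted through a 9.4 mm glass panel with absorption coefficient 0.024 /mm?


Beer-Lambert law: T = exp(-alpha * thickness)
  exponent = -0.024 * 9.4 = -0.2256
  T = exp(-0.2256) = 0.798
  Percentage = 0.798 * 100 = 79.8%

79.8%


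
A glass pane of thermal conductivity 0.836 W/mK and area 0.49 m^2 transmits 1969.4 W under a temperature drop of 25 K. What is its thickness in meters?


Fourier's law: t = k * A * dT / Q
  t = 0.836 * 0.49 * 25 / 1969.4
  t = 10.241 / 1969.4 = 0.0052 m

0.0052 m


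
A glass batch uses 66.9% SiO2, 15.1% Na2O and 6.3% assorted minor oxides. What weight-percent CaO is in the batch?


Pieces sum to 100%:
  CaO = 100 - (SiO2 + Na2O + others)
  CaO = 100 - (66.9 + 15.1 + 6.3) = 11.7%

11.7%


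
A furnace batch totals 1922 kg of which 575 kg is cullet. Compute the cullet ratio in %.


Cullet ratio = (cullet mass / total batch mass) * 100
  Ratio = 575 / 1922 * 100 = 29.92%

29.92%


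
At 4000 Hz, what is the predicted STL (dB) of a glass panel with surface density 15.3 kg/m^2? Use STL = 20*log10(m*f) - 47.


Mass law: STL = 20 * log10(m * f) - 47
  m * f = 15.3 * 4000 = 61200
  log10(61200) = 4.78675
  STL = 20 * 4.78675 - 47 = 95.735 - 47 = 48.7 dB

48.7 dB


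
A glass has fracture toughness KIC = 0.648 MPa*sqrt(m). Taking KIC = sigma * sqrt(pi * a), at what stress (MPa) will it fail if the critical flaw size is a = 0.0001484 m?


Rearrange KIC = sigma * sqrt(pi * a):
  sigma = KIC / sqrt(pi * a)
  sqrt(pi * 0.0001484) = 0.021592
  sigma = 0.648 / 0.021592 = 30.01 MPa

30.01 MPa


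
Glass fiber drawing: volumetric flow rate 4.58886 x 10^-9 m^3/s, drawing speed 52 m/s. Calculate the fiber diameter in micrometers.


Cross-sectional area from continuity:
  A = Q / v = 4.58886 x 10^-9 / 52 = 8.824731 x 10^-11 m^2
Diameter from circular cross-section:
  d = sqrt(4A / pi) * 10^6 (m -> um)
  d = sqrt(4 * 8.824731 x 10^-11 / pi) * 10^6 = 10.6 um

10.6 um


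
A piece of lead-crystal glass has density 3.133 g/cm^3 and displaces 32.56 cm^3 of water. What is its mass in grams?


Rearrange rho = m / V:
  m = rho * V
  m = 3.133 * 32.56 = 102.01 g

102.01 g


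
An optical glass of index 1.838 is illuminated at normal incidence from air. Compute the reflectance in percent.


Fresnel reflectance at normal incidence:
  R = ((n - 1)/(n + 1))^2
  (n - 1)/(n + 1) = (1.838 - 1)/(1.838 + 1) = 0.295278
  R = 0.295278^2 = 0.0871891
  R(%) = 0.0871891 * 100 = 8.719%

8.719%


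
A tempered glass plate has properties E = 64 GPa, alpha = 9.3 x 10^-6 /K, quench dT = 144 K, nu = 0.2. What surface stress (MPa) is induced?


Tempering stress: sigma = E * alpha * dT / (1 - nu)
  E (MPa) = 64 * 1000 = 64000
  Numerator = 64000 * (9.3 x 10^-6) * 144 = 85.7088
  Denominator = 1 - 0.2 = 0.8
  sigma = 85.7088 / 0.8 = 107.1 MPa

107.1 MPa


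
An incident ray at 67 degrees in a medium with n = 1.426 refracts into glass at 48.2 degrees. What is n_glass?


Apply Snell's law: n1 * sin(theta1) = n2 * sin(theta2)
  n2 = n1 * sin(theta1) / sin(theta2)
  sin(67) = 0.920505
  sin(48.2) = 0.745476
  n2 = 1.426 * 0.920505 / 0.745476 = 1.7608

1.7608


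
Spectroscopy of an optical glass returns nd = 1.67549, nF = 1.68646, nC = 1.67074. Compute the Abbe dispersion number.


Abbe number formula: Vd = (nd - 1) / (nF - nC)
  nd - 1 = 1.67549 - 1 = 0.67549
  nF - nC = 1.68646 - 1.67074 = 0.01572
  Vd = 0.67549 / 0.01572 = 42.97

42.97


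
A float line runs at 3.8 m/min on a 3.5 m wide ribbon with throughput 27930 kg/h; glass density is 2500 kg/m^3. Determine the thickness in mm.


Ribbon cross-section from mass balance:
  Volume rate = throughput / density = 27930 / 2500 = 11.172 m^3/h
  thickness = volume rate / (speed * 60 * width), i.e.
  thickness = throughput / (60 * speed * width * density) * 1000
  thickness = 27930 / (60 * 3.8 * 3.5 * 2500) * 1000 = 14.0 mm

14.0 mm


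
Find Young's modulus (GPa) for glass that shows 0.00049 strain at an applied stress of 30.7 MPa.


Young's modulus: E = stress / strain
  E = 30.7 MPa / 0.00049 = 62653.06 MPa
Convert to GPa: 62653.06 / 1000 = 62.65 GPa

62.65 GPa


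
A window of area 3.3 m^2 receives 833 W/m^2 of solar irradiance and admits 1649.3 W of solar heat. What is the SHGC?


Rearrange Q = Area * SHGC * Irradiance:
  SHGC = Q / (Area * Irradiance)
  SHGC = 1649.3 / (3.3 * 833) = 0.6

0.6


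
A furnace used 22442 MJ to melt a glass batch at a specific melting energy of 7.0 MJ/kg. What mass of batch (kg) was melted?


Rearrange E = m * s for m:
  m = E / s
  m = 22442 / 7.0 = 3206.0 kg

3206.0 kg


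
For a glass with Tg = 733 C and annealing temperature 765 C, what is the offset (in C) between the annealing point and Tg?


Offset = T_anneal - Tg:
  offset = 765 - 733 = 32 C

32 C


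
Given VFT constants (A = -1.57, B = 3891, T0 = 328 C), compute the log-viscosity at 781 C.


VFT equation: log(eta) = A + B / (T - T0)
  T - T0 = 781 - 328 = 453
  B / (T - T0) = 3891 / 453 = 8.589
  log(eta) = -1.57 + 8.589 = 7.019

7.019


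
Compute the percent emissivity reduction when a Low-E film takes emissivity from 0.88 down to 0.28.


Percentage reduction = (1 - coated/uncoated) * 100
  Ratio = 0.28 / 0.88 = 0.3182
  Reduction = (1 - 0.3182) * 100 = 68.2%

68.2%


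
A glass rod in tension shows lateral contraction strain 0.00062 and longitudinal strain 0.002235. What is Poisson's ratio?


Poisson's ratio: nu = lateral strain / axial strain
  nu = 0.00062 / 0.002235 = 0.2774

0.2774


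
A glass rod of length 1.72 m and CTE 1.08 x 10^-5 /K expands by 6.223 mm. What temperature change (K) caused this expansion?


Rearrange dL = alpha * L0 * dT for dT:
  dT = dL / (alpha * L0)
  dL (m) = 6.223 / 1000 = 0.006223
  dT = 0.006223 / ((1.08 x 10^-5) * 1.72) = 335.0 K

335.0 K


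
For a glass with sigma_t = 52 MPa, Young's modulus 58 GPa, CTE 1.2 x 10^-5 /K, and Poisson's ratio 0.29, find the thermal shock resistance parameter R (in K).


Thermal shock resistance: R = sigma * (1 - nu) / (E * alpha)
  Numerator = 52 * (1 - 0.29) = 36.92
  Denominator = 58 * 1000 * (1.2 x 10^-5) = 0.696
  R = 36.92 / 0.696 = 53.0 K

53.0 K


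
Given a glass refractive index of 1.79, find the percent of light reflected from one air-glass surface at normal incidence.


Fresnel reflectance at normal incidence:
  R = ((n - 1)/(n + 1))^2
  (n - 1)/(n + 1) = (1.79 - 1)/(1.79 + 1) = 0.283154
  R = 0.283154^2 = 0.0801762
  R(%) = 0.0801762 * 100 = 8.018%

8.018%


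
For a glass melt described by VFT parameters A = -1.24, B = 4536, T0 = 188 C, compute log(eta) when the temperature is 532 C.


VFT equation: log(eta) = A + B / (T - T0)
  T - T0 = 532 - 188 = 344
  B / (T - T0) = 4536 / 344 = 13.186
  log(eta) = -1.24 + 13.186 = 11.946

11.946


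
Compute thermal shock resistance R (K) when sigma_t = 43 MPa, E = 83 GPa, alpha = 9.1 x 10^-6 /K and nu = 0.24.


Thermal shock resistance: R = sigma * (1 - nu) / (E * alpha)
  Numerator = 43 * (1 - 0.24) = 32.68
  Denominator = 83 * 1000 * (9.1 x 10^-6) = 0.7553
  R = 32.68 / 0.7553 = 43.3 K

43.3 K


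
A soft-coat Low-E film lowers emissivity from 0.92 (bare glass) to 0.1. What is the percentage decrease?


Percentage reduction = (1 - coated/uncoated) * 100
  Ratio = 0.1 / 0.92 = 0.1087
  Reduction = (1 - 0.1087) * 100 = 89.1%

89.1%


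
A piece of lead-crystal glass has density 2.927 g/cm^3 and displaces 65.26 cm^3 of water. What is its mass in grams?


Rearrange rho = m / V:
  m = rho * V
  m = 2.927 * 65.26 = 191.016 g

191.016 g


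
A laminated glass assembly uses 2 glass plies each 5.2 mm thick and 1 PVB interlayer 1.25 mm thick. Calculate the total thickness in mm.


Total thickness = glass contribution + PVB contribution
  Glass: 2 * 5.2 = 10.4 mm
  PVB: 1 * 1.25 = 1.25 mm
  Total = 10.4 + 1.25 = 11.65 mm

11.65 mm


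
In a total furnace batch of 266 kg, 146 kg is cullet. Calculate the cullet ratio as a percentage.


Cullet ratio = (cullet mass / total batch mass) * 100
  Ratio = 146 / 266 * 100 = 54.89%

54.89%


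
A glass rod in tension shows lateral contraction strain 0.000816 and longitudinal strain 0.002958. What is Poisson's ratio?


Poisson's ratio: nu = lateral strain / axial strain
  nu = 0.000816 / 0.002958 = 0.2759

0.2759


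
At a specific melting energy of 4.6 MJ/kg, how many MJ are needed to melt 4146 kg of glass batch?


Total energy = mass * specific energy
  E = 4146 * 4.6 = 19071.6 MJ

19071.6 MJ


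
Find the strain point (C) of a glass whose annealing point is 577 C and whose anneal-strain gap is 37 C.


Strain point = annealing point - difference:
  T_strain = 577 - 37 = 540 C

540 C


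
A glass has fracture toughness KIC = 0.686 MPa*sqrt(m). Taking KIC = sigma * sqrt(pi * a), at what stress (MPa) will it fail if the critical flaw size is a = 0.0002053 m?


Rearrange KIC = sigma * sqrt(pi * a):
  sigma = KIC / sqrt(pi * a)
  sqrt(pi * 0.0002053) = 0.025396
  sigma = 0.686 / 0.025396 = 27.01 MPa

27.01 MPa


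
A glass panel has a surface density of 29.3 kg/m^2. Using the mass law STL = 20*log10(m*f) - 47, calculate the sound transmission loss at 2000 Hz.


Mass law: STL = 20 * log10(m * f) - 47
  m * f = 29.3 * 2000 = 58600
  log10(58600) = 4.7679
  STL = 20 * 4.7679 - 47 = 95.358 - 47 = 48.4 dB

48.4 dB


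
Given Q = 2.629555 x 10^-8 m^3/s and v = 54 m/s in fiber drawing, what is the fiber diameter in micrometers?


Cross-sectional area from continuity:
  A = Q / v = 2.629555 x 10^-8 / 54 = 4.869546 x 10^-10 m^2
Diameter from circular cross-section:
  d = sqrt(4A / pi) * 10^6 (m -> um)
  d = sqrt(4 * 4.869546 x 10^-10 / pi) * 10^6 = 24.9 um

24.9 um


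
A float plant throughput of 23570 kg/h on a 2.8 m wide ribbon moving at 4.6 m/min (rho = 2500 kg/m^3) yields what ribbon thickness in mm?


Ribbon cross-section from mass balance:
  Volume rate = throughput / density = 23570 / 2500 = 9.428 m^3/h
  thickness = volume rate / (speed * 60 * width), i.e.
  thickness = throughput / (60 * speed * width * density) * 1000
  thickness = 23570 / (60 * 4.6 * 2.8 * 2500) * 1000 = 12.2 mm

12.2 mm


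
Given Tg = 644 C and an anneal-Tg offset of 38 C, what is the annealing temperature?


The annealing temperature is Tg plus the offset:
  T_anneal = 644 + 38 = 682 C

682 C


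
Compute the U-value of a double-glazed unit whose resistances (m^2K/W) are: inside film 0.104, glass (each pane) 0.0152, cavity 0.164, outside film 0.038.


Total thermal resistance (series):
  R_total = R_in + R_glass + R_air + R_glass + R_out
  R_total = 0.104 + 0.0152 + 0.164 + 0.0152 + 0.038 = 0.3364 m^2K/W
U-value = 1 / R_total = 1 / 0.3364 = 2.973 W/m^2K

2.973 W/m^2K


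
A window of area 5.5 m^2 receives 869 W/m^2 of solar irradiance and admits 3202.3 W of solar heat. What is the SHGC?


Rearrange Q = Area * SHGC * Irradiance:
  SHGC = Q / (Area * Irradiance)
  SHGC = 3202.3 / (5.5 * 869) = 0.67

0.67


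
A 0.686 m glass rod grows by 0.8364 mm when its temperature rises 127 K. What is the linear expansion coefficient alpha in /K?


Rearrange dL = alpha * L0 * dT for alpha:
  alpha = dL / (L0 * dT)
  alpha = (0.8364 / 1000) / (0.686 * 127) = 0.0000096 /K = 9.6 x 10^-6 /K

9.6 x 10^-6 /K


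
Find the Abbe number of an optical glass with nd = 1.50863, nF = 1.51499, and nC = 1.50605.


Abbe number formula: Vd = (nd - 1) / (nF - nC)
  nd - 1 = 1.50863 - 1 = 0.50863
  nF - nC = 1.51499 - 1.50605 = 0.00894
  Vd = 0.50863 / 0.00894 = 56.89

56.89


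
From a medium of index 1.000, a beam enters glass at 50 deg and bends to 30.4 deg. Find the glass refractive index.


Apply Snell's law: n1 * sin(theta1) = n2 * sin(theta2)
  n2 = n1 * sin(theta1) / sin(theta2)
  sin(50) = 0.766044
  sin(30.4) = 0.506034
  n2 = 1.000 * 0.766044 / 0.506034 = 1.5138

1.5138


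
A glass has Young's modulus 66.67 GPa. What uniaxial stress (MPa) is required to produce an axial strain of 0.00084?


Rearrange E = sigma / epsilon:
  sigma = E * epsilon
  E (MPa) = 66.67 * 1000 = 66670
  sigma = 66670 * 0.00084 = 56.0 MPa

56.0 MPa


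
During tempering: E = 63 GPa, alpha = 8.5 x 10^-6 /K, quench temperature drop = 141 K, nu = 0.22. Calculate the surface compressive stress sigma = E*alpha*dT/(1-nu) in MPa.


Tempering stress: sigma = E * alpha * dT / (1 - nu)
  E (MPa) = 63 * 1000 = 63000
  Numerator = 63000 * (8.5 x 10^-6) * 141 = 75.5055
  Denominator = 1 - 0.22 = 0.78
  sigma = 75.5055 / 0.78 = 96.8 MPa

96.8 MPa


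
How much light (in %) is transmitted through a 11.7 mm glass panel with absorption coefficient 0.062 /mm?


Beer-Lambert law: T = exp(-alpha * thickness)
  exponent = -0.062 * 11.7 = -0.7254
  T = exp(-0.7254) = 0.4841
  Percentage = 0.4841 * 100 = 48.41%

48.41%


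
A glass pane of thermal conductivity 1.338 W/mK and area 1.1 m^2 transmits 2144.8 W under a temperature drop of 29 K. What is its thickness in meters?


Fourier's law: t = k * A * dT / Q
  t = 1.338 * 1.1 * 29 / 2144.8
  t = 42.6822 / 2144.8 = 0.0199 m

0.0199 m


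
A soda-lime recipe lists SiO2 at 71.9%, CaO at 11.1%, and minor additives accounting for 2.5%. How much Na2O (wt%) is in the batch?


Pieces sum to 100%:
  Na2O = 100 - (SiO2 + CaO + others)
  Na2O = 100 - (71.9 + 11.1 + 2.5) = 14.5%

14.5%


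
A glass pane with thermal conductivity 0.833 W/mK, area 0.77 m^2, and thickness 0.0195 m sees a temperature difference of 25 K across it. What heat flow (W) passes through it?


Fourier's law: Q = k * A * dT / t
  Q = 0.833 * 0.77 * 25 / 0.0195
  Q = 16.03525 / 0.0195 = 822.3 W

822.3 W


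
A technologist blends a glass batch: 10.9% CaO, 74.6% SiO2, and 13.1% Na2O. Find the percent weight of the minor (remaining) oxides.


Sum the three major oxides:
  SiO2 + Na2O + CaO = 74.6 + 13.1 + 10.9 = 98.6%
Subtract from 100%:
  Others = 100 - 98.6 = 1.4%

1.4%


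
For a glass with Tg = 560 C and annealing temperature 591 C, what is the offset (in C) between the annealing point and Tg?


Offset = T_anneal - Tg:
  offset = 591 - 560 = 31 C

31 C


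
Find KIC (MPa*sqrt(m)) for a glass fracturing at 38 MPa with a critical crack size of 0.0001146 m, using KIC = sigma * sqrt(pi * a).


Fracture toughness: KIC = sigma * sqrt(pi * a)
  pi * a = pi * 0.0001146 = 0.000360027
  sqrt(pi * a) = 0.018974
  KIC = 38 * 0.018974 = 0.721 MPa*sqrt(m)

0.721 MPa*sqrt(m)


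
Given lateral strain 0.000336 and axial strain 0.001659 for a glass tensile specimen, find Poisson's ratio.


Poisson's ratio: nu = lateral strain / axial strain
  nu = 0.000336 / 0.001659 = 0.2025

0.2025


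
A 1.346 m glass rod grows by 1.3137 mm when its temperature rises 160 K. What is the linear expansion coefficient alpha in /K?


Rearrange dL = alpha * L0 * dT for alpha:
  alpha = dL / (L0 * dT)
  alpha = (1.3137 / 1000) / (1.346 * 160) = 0.0000061 /K = 6.1 x 10^-6 /K

6.1 x 10^-6 /K


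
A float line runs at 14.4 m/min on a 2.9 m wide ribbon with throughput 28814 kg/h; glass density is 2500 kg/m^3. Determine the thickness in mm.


Ribbon cross-section from mass balance:
  Volume rate = throughput / density = 28814 / 2500 = 11.5256 m^3/h
  thickness = volume rate / (speed * 60 * width), i.e.
  thickness = throughput / (60 * speed * width * density) * 1000
  thickness = 28814 / (60 * 14.4 * 2.9 * 2500) * 1000 = 4.6 mm

4.6 mm


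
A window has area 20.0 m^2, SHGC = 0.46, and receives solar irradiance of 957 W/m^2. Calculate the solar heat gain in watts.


Solar heat gain: Q = Area * SHGC * Irradiance
  Q = 20.0 * 0.46 * 957 = 8804.4 W

8804.4 W


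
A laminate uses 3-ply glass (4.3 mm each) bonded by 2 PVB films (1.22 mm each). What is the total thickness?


Total thickness = glass contribution + PVB contribution
  Glass: 3 * 4.3 = 12.9 mm
  PVB: 2 * 1.22 = 2.44 mm
  Total = 12.9 + 2.44 = 15.34 mm

15.34 mm


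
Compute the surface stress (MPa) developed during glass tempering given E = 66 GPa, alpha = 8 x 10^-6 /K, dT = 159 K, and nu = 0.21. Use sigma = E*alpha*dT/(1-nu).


Tempering stress: sigma = E * alpha * dT / (1 - nu)
  E (MPa) = 66 * 1000 = 66000
  Numerator = 66000 * (8 x 10^-6) * 159 = 83.952
  Denominator = 1 - 0.21 = 0.79
  sigma = 83.952 / 0.79 = 106.3 MPa

106.3 MPa


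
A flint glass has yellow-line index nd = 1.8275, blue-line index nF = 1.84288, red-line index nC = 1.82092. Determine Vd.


Abbe number formula: Vd = (nd - 1) / (nF - nC)
  nd - 1 = 1.8275 - 1 = 0.8275
  nF - nC = 1.84288 - 1.82092 = 0.02196
  Vd = 0.8275 / 0.02196 = 37.68

37.68


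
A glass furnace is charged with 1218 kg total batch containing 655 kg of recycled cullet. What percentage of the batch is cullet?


Cullet ratio = (cullet mass / total batch mass) * 100
  Ratio = 655 / 1218 * 100 = 53.78%

53.78%


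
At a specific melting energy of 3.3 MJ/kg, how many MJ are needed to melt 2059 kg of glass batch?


Total energy = mass * specific energy
  E = 2059 * 3.3 = 6794.7 MJ

6794.7 MJ


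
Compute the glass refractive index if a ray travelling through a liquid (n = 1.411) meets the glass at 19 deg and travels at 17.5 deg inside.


Apply Snell's law: n1 * sin(theta1) = n2 * sin(theta2)
  n2 = n1 * sin(theta1) / sin(theta2)
  sin(19) = 0.325568
  sin(17.5) = 0.300706
  n2 = 1.411 * 0.325568 / 0.300706 = 1.5277

1.5277


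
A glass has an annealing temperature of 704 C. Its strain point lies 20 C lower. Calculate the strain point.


Strain point = annealing point - difference:
  T_strain = 704 - 20 = 684 C

684 C


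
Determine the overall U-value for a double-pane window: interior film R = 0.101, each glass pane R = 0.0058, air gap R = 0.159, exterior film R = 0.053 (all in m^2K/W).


Total thermal resistance (series):
  R_total = R_in + R_glass + R_air + R_glass + R_out
  R_total = 0.101 + 0.0058 + 0.159 + 0.0058 + 0.053 = 0.3246 m^2K/W
U-value = 1 / R_total = 1 / 0.3246 = 3.081 W/m^2K

3.081 W/m^2K


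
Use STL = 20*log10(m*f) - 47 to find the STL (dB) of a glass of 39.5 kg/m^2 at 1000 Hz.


Mass law: STL = 20 * log10(m * f) - 47
  m * f = 39.5 * 1000 = 39500
  log10(39500) = 4.5966
  STL = 20 * 4.5966 - 47 = 91.932 - 47 = 44.9 dB

44.9 dB


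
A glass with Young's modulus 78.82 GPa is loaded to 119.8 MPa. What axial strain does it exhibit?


Rearrange E = sigma / epsilon:
  epsilon = sigma / E
  E (MPa) = 78.82 * 1000 = 78820
  epsilon = 119.8 / 78820 = 0.00152

0.00152


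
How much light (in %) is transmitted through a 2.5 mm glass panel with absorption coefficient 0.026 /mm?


Beer-Lambert law: T = exp(-alpha * thickness)
  exponent = -0.026 * 2.5 = -0.065
  T = exp(-0.065) = 0.9371
  Percentage = 0.9371 * 100 = 93.71%

93.71%


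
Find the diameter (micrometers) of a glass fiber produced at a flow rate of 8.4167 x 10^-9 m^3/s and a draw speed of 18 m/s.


Cross-sectional area from continuity:
  A = Q / v = 8.4167 x 10^-9 / 18 = 4.675944 x 10^-10 m^2
Diameter from circular cross-section:
  d = sqrt(4A / pi) * 10^6 (m -> um)
  d = sqrt(4 * 4.675944 x 10^-10 / pi) * 10^6 = 24.4 um

24.4 um


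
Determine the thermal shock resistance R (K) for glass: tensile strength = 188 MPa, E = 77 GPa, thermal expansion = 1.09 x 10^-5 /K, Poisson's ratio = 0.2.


Thermal shock resistance: R = sigma * (1 - nu) / (E * alpha)
  Numerator = 188 * (1 - 0.2) = 150.4
  Denominator = 77 * 1000 * (1.09 x 10^-5) = 0.8393
  R = 150.4 / 0.8393 = 179.2 K

179.2 K


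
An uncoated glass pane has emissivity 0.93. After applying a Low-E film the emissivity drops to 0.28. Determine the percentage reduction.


Percentage reduction = (1 - coated/uncoated) * 100
  Ratio = 0.28 / 0.93 = 0.3011
  Reduction = (1 - 0.3011) * 100 = 69.9%

69.9%


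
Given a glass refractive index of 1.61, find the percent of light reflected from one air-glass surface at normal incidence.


Fresnel reflectance at normal incidence:
  R = ((n - 1)/(n + 1))^2
  (n - 1)/(n + 1) = (1.61 - 1)/(1.61 + 1) = 0.233716
  R = 0.233716^2 = 0.0546232
  R(%) = 0.0546232 * 100 = 5.462%

5.462%


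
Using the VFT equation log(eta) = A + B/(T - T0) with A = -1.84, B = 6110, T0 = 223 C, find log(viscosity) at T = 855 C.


VFT equation: log(eta) = A + B / (T - T0)
  T - T0 = 855 - 223 = 632
  B / (T - T0) = 6110 / 632 = 9.668
  log(eta) = -1.84 + 9.668 = 7.828

7.828


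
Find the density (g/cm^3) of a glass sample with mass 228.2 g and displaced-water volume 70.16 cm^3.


Use the definition of density:
  rho = mass / volume
  rho = 228.2 / 70.16 = 3.253 g/cm^3

3.253 g/cm^3


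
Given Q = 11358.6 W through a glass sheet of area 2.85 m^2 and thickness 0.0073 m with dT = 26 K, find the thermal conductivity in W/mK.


Fourier's law rearranged: k = Q * t / (A * dT)
  Numerator = 11358.6 * 0.0073 = 82.91778
  Denominator = 2.85 * 26 = 74.1
  k = 82.91778 / 74.1 = 1.119 W/mK

1.119 W/mK


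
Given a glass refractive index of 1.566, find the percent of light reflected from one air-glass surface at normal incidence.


Fresnel reflectance at normal incidence:
  R = ((n - 1)/(n + 1))^2
  (n - 1)/(n + 1) = (1.566 - 1)/(1.566 + 1) = 0.220577
  R = 0.220577^2 = 0.0486542
  R(%) = 0.0486542 * 100 = 4.865%

4.865%


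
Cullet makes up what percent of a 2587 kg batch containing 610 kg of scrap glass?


Cullet ratio = (cullet mass / total batch mass) * 100
  Ratio = 610 / 2587 * 100 = 23.58%

23.58%


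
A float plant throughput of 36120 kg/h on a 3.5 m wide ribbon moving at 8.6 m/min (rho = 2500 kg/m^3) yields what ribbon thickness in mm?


Ribbon cross-section from mass balance:
  Volume rate = throughput / density = 36120 / 2500 = 14.448 m^3/h
  thickness = volume rate / (speed * 60 * width), i.e.
  thickness = throughput / (60 * speed * width * density) * 1000
  thickness = 36120 / (60 * 8.6 * 3.5 * 2500) * 1000 = 8.0 mm

8.0 mm


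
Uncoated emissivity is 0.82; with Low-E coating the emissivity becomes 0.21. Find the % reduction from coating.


Percentage reduction = (1 - coated/uncoated) * 100
  Ratio = 0.21 / 0.82 = 0.2561
  Reduction = (1 - 0.2561) * 100 = 74.4%

74.4%


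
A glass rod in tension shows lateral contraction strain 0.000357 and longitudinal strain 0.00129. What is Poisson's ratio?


Poisson's ratio: nu = lateral strain / axial strain
  nu = 0.000357 / 0.00129 = 0.2767

0.2767


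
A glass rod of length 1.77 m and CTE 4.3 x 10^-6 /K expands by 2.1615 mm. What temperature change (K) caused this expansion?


Rearrange dL = alpha * L0 * dT for dT:
  dT = dL / (alpha * L0)
  dL (m) = 2.1615 / 1000 = 0.0021615
  dT = 0.0021615 / ((4.3 x 10^-6) * 1.77) = 284.0 K

284.0 K


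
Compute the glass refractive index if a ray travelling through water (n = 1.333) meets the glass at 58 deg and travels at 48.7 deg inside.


Apply Snell's law: n1 * sin(theta1) = n2 * sin(theta2)
  n2 = n1 * sin(theta1) / sin(theta2)
  sin(58) = 0.848048
  sin(48.7) = 0.751264
  n2 = 1.333 * 0.848048 / 0.751264 = 1.5047

1.5047


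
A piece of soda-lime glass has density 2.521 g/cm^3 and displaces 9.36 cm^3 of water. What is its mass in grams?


Rearrange rho = m / V:
  m = rho * V
  m = 2.521 * 9.36 = 23.597 g

23.597 g


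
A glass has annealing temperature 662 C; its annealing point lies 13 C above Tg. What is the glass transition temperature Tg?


Rearrange T_anneal = Tg + offset for Tg:
  Tg = T_anneal - offset = 662 - 13 = 649 C

649 C


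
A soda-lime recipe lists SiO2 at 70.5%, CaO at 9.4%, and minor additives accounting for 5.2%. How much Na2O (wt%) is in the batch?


Pieces sum to 100%:
  Na2O = 100 - (SiO2 + CaO + others)
  Na2O = 100 - (70.5 + 9.4 + 5.2) = 14.9%

14.9%


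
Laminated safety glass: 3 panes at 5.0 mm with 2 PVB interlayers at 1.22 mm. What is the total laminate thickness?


Total thickness = glass contribution + PVB contribution
  Glass: 3 * 5.0 = 15.0 mm
  PVB: 2 * 1.22 = 2.44 mm
  Total = 15.0 + 2.44 = 17.44 mm

17.44 mm


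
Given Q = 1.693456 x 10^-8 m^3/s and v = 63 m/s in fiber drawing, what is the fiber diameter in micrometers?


Cross-sectional area from continuity:
  A = Q / v = 1.693456 x 10^-8 / 63 = 2.688025 x 10^-10 m^2
Diameter from circular cross-section:
  d = sqrt(4A / pi) * 10^6 (m -> um)
  d = sqrt(4 * 2.688025 x 10^-10 / pi) * 10^6 = 18.5 um

18.5 um


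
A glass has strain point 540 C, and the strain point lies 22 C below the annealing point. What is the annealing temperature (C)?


T_anneal = T_strain + gap:
  T_anneal = 540 + 22 = 562 C

562 C


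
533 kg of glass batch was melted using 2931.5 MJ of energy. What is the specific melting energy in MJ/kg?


Rearrange E = m * s for s:
  s = E / m
  s = 2931.5 / 533 = 5.5 MJ/kg

5.5 MJ/kg


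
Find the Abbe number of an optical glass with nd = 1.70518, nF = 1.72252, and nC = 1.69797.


Abbe number formula: Vd = (nd - 1) / (nF - nC)
  nd - 1 = 1.70518 - 1 = 0.70518
  nF - nC = 1.72252 - 1.69797 = 0.02455
  Vd = 0.70518 / 0.02455 = 28.72

28.72


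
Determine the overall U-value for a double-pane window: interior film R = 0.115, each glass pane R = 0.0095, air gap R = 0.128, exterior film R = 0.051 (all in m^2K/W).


Total thermal resistance (series):
  R_total = R_in + R_glass + R_air + R_glass + R_out
  R_total = 0.115 + 0.0095 + 0.128 + 0.0095 + 0.051 = 0.313 m^2K/W
U-value = 1 / R_total = 1 / 0.313 = 3.195 W/m^2K

3.195 W/m^2K


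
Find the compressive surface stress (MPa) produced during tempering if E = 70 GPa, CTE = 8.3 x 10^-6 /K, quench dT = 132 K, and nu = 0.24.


Tempering stress: sigma = E * alpha * dT / (1 - nu)
  E (MPa) = 70 * 1000 = 70000
  Numerator = 70000 * (8.3 x 10^-6) * 132 = 76.692
  Denominator = 1 - 0.24 = 0.76
  sigma = 76.692 / 0.76 = 100.9 MPa

100.9 MPa


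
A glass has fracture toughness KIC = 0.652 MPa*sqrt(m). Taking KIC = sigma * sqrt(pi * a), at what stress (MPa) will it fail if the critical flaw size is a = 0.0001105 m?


Rearrange KIC = sigma * sqrt(pi * a):
  sigma = KIC / sqrt(pi * a)
  sqrt(pi * 0.0001105) = 0.018632
  sigma = 0.652 / 0.018632 = 34.99 MPa

34.99 MPa


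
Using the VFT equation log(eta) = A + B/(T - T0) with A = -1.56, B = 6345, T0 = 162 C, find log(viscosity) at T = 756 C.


VFT equation: log(eta) = A + B / (T - T0)
  T - T0 = 756 - 162 = 594
  B / (T - T0) = 6345 / 594 = 10.682
  log(eta) = -1.56 + 10.682 = 9.122

9.122


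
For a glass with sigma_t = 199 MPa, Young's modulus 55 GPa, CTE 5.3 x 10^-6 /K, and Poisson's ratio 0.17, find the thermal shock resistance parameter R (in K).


Thermal shock resistance: R = sigma * (1 - nu) / (E * alpha)
  Numerator = 199 * (1 - 0.17) = 165.17
  Denominator = 55 * 1000 * (5.3 x 10^-6) = 0.2915
  R = 165.17 / 0.2915 = 566.6 K

566.6 K


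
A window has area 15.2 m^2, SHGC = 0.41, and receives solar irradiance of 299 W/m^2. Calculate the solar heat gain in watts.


Solar heat gain: Q = Area * SHGC * Irradiance
  Q = 15.2 * 0.41 * 299 = 1863.4 W

1863.4 W


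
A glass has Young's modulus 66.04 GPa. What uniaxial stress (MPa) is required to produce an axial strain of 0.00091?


Rearrange E = sigma / epsilon:
  sigma = E * epsilon
  E (MPa) = 66.04 * 1000 = 66040
  sigma = 66040 * 0.00091 = 60.1 MPa

60.1 MPa


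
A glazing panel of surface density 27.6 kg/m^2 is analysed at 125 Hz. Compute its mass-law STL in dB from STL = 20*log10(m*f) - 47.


Mass law: STL = 20 * log10(m * f) - 47
  m * f = 27.6 * 125 = 3450
  log10(3450) = 3.53782
  STL = 20 * 3.53782 - 47 = 70.7564 - 47 = 23.8 dB

23.8 dB


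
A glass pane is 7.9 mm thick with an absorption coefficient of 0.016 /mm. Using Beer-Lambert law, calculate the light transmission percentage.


Beer-Lambert law: T = exp(-alpha * thickness)
  exponent = -0.016 * 7.9 = -0.1264
  T = exp(-0.1264) = 0.8813
  Percentage = 0.8813 * 100 = 88.13%

88.13%


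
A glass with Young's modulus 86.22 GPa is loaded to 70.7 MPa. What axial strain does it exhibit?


Rearrange E = sigma / epsilon:
  epsilon = sigma / E
  E (MPa) = 86.22 * 1000 = 86220
  epsilon = 70.7 / 86220 = 0.00082

0.00082


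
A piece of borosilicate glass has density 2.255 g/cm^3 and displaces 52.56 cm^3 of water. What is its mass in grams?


Rearrange rho = m / V:
  m = rho * V
  m = 2.255 * 52.56 = 118.523 g

118.523 g


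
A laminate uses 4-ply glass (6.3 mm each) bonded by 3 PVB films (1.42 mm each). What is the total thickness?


Total thickness = glass contribution + PVB contribution
  Glass: 4 * 6.3 = 25.2 mm
  PVB: 3 * 1.42 = 4.26 mm
  Total = 25.2 + 4.26 = 29.46 mm

29.46 mm


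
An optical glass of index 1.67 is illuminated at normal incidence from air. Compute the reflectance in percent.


Fresnel reflectance at normal incidence:
  R = ((n - 1)/(n + 1))^2
  (n - 1)/(n + 1) = (1.67 - 1)/(1.67 + 1) = 0.250936
  R = 0.250936^2 = 0.0629689
  R(%) = 0.0629689 * 100 = 6.297%

6.297%


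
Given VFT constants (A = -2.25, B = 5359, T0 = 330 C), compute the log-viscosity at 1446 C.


VFT equation: log(eta) = A + B / (T - T0)
  T - T0 = 1446 - 330 = 1116
  B / (T - T0) = 5359 / 1116 = 4.802
  log(eta) = -2.25 + 4.802 = 2.552

2.552


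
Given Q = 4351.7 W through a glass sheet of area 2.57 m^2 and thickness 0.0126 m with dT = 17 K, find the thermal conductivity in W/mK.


Fourier's law rearranged: k = Q * t / (A * dT)
  Numerator = 4351.7 * 0.0126 = 54.83142
  Denominator = 2.57 * 17 = 43.69
  k = 54.83142 / 43.69 = 1.255 W/mK

1.255 W/mK


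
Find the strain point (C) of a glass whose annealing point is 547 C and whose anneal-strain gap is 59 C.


Strain point = annealing point - difference:
  T_strain = 547 - 59 = 488 C

488 C


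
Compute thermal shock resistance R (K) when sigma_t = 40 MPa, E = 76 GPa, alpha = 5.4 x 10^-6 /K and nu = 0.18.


Thermal shock resistance: R = sigma * (1 - nu) / (E * alpha)
  Numerator = 40 * (1 - 0.18) = 32.8
  Denominator = 76 * 1000 * (5.4 x 10^-6) = 0.4104
  R = 32.8 / 0.4104 = 79.9 K

79.9 K


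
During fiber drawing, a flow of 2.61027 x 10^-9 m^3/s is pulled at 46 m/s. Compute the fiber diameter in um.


Cross-sectional area from continuity:
  A = Q / v = 2.61027 x 10^-9 / 46 = 5.6745 x 10^-11 m^2
Diameter from circular cross-section:
  d = sqrt(4A / pi) * 10^6 (m -> um)
  d = sqrt(4 * 5.6745 x 10^-11 / pi) * 10^6 = 8.5 um

8.5 um


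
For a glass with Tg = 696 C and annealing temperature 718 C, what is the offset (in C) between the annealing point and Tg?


Offset = T_anneal - Tg:
  offset = 718 - 696 = 22 C

22 C


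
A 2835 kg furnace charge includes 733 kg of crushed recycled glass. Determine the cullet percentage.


Cullet ratio = (cullet mass / total batch mass) * 100
  Ratio = 733 / 2835 * 100 = 25.86%

25.86%


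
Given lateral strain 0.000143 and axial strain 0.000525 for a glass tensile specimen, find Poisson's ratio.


Poisson's ratio: nu = lateral strain / axial strain
  nu = 0.000143 / 0.000525 = 0.2724

0.2724


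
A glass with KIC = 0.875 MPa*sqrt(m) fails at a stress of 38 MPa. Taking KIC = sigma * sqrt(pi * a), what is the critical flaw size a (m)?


Rearrange KIC = sigma * sqrt(pi * a):
  sqrt(pi * a) = KIC / sigma
  sqrt(pi * a) = 0.875 / 38 = 0.023026
  a = (KIC / sigma)^2 / pi
  a = 0.023026^2 / pi = 0.0001688 m

0.0001688 m


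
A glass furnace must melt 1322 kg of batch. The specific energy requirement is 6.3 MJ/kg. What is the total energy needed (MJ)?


Total energy = mass * specific energy
  E = 1322 * 6.3 = 8328.6 MJ

8328.6 MJ


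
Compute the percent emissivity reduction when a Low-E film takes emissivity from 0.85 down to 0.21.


Percentage reduction = (1 - coated/uncoated) * 100
  Ratio = 0.21 / 0.85 = 0.2471
  Reduction = (1 - 0.2471) * 100 = 75.3%

75.3%


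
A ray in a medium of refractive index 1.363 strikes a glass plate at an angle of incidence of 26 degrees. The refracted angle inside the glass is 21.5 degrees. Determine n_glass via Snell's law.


Apply Snell's law: n1 * sin(theta1) = n2 * sin(theta2)
  n2 = n1 * sin(theta1) / sin(theta2)
  sin(26) = 0.438371
  sin(21.5) = 0.366501
  n2 = 1.363 * 0.438371 / 0.366501 = 1.6303

1.6303


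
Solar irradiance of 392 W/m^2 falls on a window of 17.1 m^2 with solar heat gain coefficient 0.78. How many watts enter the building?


Solar heat gain: Q = Area * SHGC * Irradiance
  Q = 17.1 * 0.78 * 392 = 5228.5 W

5228.5 W


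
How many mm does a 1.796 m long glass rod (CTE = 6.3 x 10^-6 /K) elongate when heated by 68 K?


Thermal expansion formula: dL = alpha * L0 * dT
  dL = (6.3 x 10^-6) * 1.796 * 68 = 0.00076941 m
Convert to mm: 0.00076941 * 1000 = 0.7694 mm

0.7694 mm


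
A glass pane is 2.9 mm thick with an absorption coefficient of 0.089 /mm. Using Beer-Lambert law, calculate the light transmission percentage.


Beer-Lambert law: T = exp(-alpha * thickness)
  exponent = -0.089 * 2.9 = -0.2581
  T = exp(-0.2581) = 0.7725
  Percentage = 0.7725 * 100 = 77.25%

77.25%


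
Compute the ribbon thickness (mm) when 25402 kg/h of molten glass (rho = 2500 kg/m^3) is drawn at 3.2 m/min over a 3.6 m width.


Ribbon cross-section from mass balance:
  Volume rate = throughput / density = 25402 / 2500 = 10.1608 m^3/h
  thickness = volume rate / (speed * 60 * width), i.e.
  thickness = throughput / (60 * speed * width * density) * 1000
  thickness = 25402 / (60 * 3.2 * 3.6 * 2500) * 1000 = 14.7 mm

14.7 mm


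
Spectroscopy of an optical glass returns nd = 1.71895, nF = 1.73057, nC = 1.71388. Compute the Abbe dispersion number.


Abbe number formula: Vd = (nd - 1) / (nF - nC)
  nd - 1 = 1.71895 - 1 = 0.71895
  nF - nC = 1.73057 - 1.71388 = 0.01669
  Vd = 0.71895 / 0.01669 = 43.08

43.08


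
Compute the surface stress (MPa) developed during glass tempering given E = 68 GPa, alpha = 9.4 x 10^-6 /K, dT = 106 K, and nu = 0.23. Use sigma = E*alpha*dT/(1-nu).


Tempering stress: sigma = E * alpha * dT / (1 - nu)
  E (MPa) = 68 * 1000 = 68000
  Numerator = 68000 * (9.4 x 10^-6) * 106 = 67.7552
  Denominator = 1 - 0.23 = 0.77
  sigma = 67.7552 / 0.77 = 88.0 MPa

88.0 MPa


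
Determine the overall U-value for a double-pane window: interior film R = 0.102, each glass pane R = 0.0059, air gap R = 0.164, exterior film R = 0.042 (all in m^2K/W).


Total thermal resistance (series):
  R_total = R_in + R_glass + R_air + R_glass + R_out
  R_total = 0.102 + 0.0059 + 0.164 + 0.0059 + 0.042 = 0.3198 m^2K/W
U-value = 1 / R_total = 1 / 0.3198 = 3.127 W/m^2K

3.127 W/m^2K


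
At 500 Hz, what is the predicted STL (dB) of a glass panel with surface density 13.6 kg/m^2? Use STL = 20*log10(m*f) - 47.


Mass law: STL = 20 * log10(m * f) - 47
  m * f = 13.6 * 500 = 6800
  log10(6800) = 3.83251
  STL = 20 * 3.83251 - 47 = 76.6502 - 47 = 29.7 dB

29.7 dB


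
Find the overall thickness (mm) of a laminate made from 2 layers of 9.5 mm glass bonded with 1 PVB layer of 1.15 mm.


Total thickness = glass contribution + PVB contribution
  Glass: 2 * 9.5 = 19.0 mm
  PVB: 1 * 1.15 = 1.15 mm
  Total = 19.0 + 1.15 = 20.15 mm

20.15 mm


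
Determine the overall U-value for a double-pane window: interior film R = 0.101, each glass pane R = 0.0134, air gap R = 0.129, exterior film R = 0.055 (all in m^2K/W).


Total thermal resistance (series):
  R_total = R_in + R_glass + R_air + R_glass + R_out
  R_total = 0.101 + 0.0134 + 0.129 + 0.0134 + 0.055 = 0.3118 m^2K/W
U-value = 1 / R_total = 1 / 0.3118 = 3.207 W/m^2K

3.207 W/m^2K


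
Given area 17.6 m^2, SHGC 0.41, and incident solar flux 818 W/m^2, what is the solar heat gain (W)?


Solar heat gain: Q = Area * SHGC * Irradiance
  Q = 17.6 * 0.41 * 818 = 5902.7 W

5902.7 W


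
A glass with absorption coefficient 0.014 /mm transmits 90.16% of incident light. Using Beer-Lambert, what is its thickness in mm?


Rearrange T = exp(-alpha * thickness):
  thickness = -ln(T) / alpha
  T = 90.16/100 = 0.9016
  ln(T) = -0.10358
  -ln(T) = 0.10358
  thickness = 0.10358 / 0.014 = 7.4 mm

7.4 mm


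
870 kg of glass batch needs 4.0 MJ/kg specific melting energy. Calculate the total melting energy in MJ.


Total energy = mass * specific energy
  E = 870 * 4.0 = 3480 MJ

3480 MJ


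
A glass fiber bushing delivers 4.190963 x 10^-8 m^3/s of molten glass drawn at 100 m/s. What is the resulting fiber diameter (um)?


Cross-sectional area from continuity:
  A = Q / v = 4.190963 x 10^-8 / 100 = 4.190963 x 10^-10 m^2
Diameter from circular cross-section:
  d = sqrt(4A / pi) * 10^6 (m -> um)
  d = sqrt(4 * 4.190963 x 10^-10 / pi) * 10^6 = 23.1 um

23.1 um
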